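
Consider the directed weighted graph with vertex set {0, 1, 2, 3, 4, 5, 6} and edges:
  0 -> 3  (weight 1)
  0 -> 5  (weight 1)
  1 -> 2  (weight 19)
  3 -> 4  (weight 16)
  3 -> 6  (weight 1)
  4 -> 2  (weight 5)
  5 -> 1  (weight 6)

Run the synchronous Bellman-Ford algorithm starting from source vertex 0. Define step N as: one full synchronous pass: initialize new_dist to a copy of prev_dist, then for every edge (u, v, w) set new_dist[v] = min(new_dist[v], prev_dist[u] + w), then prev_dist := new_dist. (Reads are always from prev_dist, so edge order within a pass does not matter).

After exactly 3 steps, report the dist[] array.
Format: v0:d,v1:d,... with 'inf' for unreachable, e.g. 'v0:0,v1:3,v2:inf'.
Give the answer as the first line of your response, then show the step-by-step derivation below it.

v0:0,v1:7,v2:22,v3:1,v4:17,v5:1,v6:2

step 1: dist = v0:0,v1:inf,v2:inf,v3:1,v4:inf,v5:1,v6:inf
step 2: dist = v0:0,v1:7,v2:inf,v3:1,v4:17,v5:1,v6:2
step 3: dist = v0:0,v1:7,v2:22,v3:1,v4:17,v5:1,v6:2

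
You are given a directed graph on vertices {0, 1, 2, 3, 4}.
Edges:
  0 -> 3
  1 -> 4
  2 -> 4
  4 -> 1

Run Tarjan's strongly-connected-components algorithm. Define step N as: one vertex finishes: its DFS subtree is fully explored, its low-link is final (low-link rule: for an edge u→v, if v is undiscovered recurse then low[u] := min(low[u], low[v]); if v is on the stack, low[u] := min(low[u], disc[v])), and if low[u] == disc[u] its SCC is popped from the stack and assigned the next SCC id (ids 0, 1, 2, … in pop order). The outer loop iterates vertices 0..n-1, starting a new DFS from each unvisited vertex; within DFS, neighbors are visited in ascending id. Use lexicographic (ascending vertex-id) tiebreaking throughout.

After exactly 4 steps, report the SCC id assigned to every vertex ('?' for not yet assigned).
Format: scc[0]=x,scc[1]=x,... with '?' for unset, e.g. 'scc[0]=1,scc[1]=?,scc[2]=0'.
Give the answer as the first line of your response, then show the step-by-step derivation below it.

scc[0]=1,scc[1]=2,scc[2]=?,scc[3]=0,scc[4]=2

step 1: low=(low[0]=0,low[1]=?,low[2]=?,low[3]=1,low[4]=?); scc=(scc[0]=?,scc[1]=?,scc[2]=?,scc[3]=0,scc[4]=?)
step 2: low=(low[0]=0,low[1]=?,low[2]=?,low[3]=1,low[4]=?); scc=(scc[0]=1,scc[1]=?,scc[2]=?,scc[3]=0,scc[4]=?)
step 3: low=(low[0]=0,low[1]=2,low[2]=?,low[3]=1,low[4]=2); scc=(scc[0]=1,scc[1]=?,scc[2]=?,scc[3]=0,scc[4]=?)
step 4: low=(low[0]=0,low[1]=2,low[2]=?,low[3]=1,low[4]=2); scc=(scc[0]=1,scc[1]=2,scc[2]=?,scc[3]=0,scc[4]=2)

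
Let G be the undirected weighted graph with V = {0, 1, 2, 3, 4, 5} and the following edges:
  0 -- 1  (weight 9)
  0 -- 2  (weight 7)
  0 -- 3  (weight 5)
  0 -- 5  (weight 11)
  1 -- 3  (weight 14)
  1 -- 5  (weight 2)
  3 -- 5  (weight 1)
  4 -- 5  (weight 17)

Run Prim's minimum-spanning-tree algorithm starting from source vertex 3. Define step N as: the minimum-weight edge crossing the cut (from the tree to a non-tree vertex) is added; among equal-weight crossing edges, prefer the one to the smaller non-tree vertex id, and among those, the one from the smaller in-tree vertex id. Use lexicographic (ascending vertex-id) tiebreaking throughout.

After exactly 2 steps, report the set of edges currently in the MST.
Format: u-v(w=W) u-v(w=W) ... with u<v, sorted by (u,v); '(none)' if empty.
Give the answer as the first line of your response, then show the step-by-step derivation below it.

1-5(w=2) 3-5(w=1)

step 1: add edge 3-5 (w=1); MST = {3-5(w=1)}
step 2: add edge 1-5 (w=2); MST = {1-5(w=2) 3-5(w=1)}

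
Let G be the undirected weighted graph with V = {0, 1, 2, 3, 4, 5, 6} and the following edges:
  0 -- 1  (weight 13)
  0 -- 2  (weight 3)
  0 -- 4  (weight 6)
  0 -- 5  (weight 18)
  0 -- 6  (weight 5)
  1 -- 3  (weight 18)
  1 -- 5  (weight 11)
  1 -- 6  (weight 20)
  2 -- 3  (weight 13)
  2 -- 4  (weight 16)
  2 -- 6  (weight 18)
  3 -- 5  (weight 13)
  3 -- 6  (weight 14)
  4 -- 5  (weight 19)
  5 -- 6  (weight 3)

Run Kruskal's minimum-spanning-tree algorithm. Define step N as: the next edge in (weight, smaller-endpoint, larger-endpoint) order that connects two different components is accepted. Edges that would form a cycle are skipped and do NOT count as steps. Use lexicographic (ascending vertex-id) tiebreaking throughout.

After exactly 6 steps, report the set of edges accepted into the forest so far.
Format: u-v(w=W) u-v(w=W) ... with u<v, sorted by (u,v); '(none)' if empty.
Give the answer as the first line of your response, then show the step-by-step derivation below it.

0-2(w=3) 0-4(w=6) 0-6(w=5) 1-5(w=11) 2-3(w=13) 5-6(w=3)

step 1: add edge 0-2 (w=3); MST = {0-2(w=3)}
step 2: add edge 5-6 (w=3); MST = {0-2(w=3) 5-6(w=3)}
step 3: add edge 0-6 (w=5); MST = {0-2(w=3) 0-6(w=5) 5-6(w=3)}
step 4: add edge 0-4 (w=6); MST = {0-2(w=3) 0-4(w=6) 0-6(w=5) 5-6(w=3)}
step 5: add edge 1-5 (w=11); MST = {0-2(w=3) 0-4(w=6) 0-6(w=5) 1-5(w=11) 5-6(w=3)}
step 6: add edge 2-3 (w=13); MST = {0-2(w=3) 0-4(w=6) 0-6(w=5) 1-5(w=11) 2-3(w=13) 5-6(w=3)}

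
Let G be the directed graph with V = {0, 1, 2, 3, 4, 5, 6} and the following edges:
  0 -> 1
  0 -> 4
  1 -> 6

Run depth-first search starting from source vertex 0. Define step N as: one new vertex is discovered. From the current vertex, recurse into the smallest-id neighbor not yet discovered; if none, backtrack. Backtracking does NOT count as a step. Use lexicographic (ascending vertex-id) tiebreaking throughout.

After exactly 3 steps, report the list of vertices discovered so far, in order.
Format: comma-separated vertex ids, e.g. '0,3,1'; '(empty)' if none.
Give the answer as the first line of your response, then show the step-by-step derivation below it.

0,1,6

step 1: discover 0; path=0; order=0
step 2: discover 1; path=0>1; order=0,1
step 3: discover 6; path=0>1>6; order=0,1,6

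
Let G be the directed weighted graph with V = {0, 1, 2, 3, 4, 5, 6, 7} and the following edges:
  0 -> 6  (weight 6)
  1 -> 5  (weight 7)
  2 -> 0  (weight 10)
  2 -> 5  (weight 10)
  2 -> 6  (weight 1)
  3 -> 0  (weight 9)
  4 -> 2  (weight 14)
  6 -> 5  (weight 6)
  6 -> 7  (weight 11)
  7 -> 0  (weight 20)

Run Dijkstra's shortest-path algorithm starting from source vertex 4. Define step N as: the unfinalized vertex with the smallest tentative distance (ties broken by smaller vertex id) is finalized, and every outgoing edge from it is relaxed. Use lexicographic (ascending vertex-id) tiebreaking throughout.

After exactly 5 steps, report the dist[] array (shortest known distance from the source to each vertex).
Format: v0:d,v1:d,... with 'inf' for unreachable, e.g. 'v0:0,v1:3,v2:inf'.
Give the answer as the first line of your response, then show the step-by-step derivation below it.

v0:24,v1:inf,v2:14,v3:inf,v4:0,v5:21,v6:15,v7:26

step 1: dist = v0:inf,v1:inf,v2:14,v3:inf,v4:0,v5:inf,v6:inf,v7:inf
step 2: dist = v0:24,v1:inf,v2:14,v3:inf,v4:0,v5:24,v6:15,v7:inf
step 3: dist = v0:24,v1:inf,v2:14,v3:inf,v4:0,v5:21,v6:15,v7:26
step 4: dist = v0:24,v1:inf,v2:14,v3:inf,v4:0,v5:21,v6:15,v7:26
step 5: dist = v0:24,v1:inf,v2:14,v3:inf,v4:0,v5:21,v6:15,v7:26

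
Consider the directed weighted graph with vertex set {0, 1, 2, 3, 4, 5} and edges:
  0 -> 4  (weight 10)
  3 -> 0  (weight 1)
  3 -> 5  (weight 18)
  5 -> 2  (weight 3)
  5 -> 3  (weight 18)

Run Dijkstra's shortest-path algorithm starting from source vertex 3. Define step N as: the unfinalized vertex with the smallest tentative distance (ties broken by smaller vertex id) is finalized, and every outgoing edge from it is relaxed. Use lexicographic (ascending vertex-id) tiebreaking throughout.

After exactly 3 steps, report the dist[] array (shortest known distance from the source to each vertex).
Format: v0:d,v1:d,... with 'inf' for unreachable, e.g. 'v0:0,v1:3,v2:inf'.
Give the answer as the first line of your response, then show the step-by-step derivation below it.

v0:1,v1:inf,v2:inf,v3:0,v4:11,v5:18

step 1: dist = v0:1,v1:inf,v2:inf,v3:0,v4:inf,v5:18
step 2: dist = v0:1,v1:inf,v2:inf,v3:0,v4:11,v5:18
step 3: dist = v0:1,v1:inf,v2:inf,v3:0,v4:11,v5:18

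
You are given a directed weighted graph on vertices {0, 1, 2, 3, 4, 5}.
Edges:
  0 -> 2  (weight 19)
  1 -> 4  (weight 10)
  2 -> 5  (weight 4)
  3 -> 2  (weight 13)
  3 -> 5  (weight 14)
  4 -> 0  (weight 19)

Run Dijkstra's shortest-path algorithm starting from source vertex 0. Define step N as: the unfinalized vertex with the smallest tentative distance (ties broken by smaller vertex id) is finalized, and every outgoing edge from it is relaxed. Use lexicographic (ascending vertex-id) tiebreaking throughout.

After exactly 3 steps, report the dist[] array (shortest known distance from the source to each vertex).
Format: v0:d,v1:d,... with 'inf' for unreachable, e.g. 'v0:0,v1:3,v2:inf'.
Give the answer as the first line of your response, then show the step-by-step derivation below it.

v0:0,v1:inf,v2:19,v3:inf,v4:inf,v5:23

step 1: dist = v0:0,v1:inf,v2:19,v3:inf,v4:inf,v5:inf
step 2: dist = v0:0,v1:inf,v2:19,v3:inf,v4:inf,v5:23
step 3: dist = v0:0,v1:inf,v2:19,v3:inf,v4:inf,v5:23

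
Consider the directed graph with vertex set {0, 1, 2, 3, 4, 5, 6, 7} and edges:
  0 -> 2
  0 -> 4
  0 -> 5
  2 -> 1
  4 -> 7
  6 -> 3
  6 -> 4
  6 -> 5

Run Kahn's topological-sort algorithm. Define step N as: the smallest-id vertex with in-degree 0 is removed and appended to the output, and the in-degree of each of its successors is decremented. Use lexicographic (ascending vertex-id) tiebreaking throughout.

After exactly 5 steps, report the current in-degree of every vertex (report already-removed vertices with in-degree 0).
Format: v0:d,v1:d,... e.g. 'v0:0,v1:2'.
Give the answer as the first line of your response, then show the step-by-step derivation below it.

v0:0,v1:0,v2:0,v3:0,v4:0,v5:0,v6:0,v7:1

step 1: output 0; order=[0]; indeg=(0,1,0,1,1,1,0,1)
step 2: output 2; order=[0,2]; indeg=(0,0,0,1,1,1,0,1)
step 3: output 1; order=[0,2,1]; indeg=(0,0,0,1,1,1,0,1)
step 4: output 6; order=[0,2,1,6]; indeg=(0,0,0,0,0,0,0,1)
step 5: output 3; order=[0,2,1,6,3]; indeg=(0,0,0,0,0,0,0,1)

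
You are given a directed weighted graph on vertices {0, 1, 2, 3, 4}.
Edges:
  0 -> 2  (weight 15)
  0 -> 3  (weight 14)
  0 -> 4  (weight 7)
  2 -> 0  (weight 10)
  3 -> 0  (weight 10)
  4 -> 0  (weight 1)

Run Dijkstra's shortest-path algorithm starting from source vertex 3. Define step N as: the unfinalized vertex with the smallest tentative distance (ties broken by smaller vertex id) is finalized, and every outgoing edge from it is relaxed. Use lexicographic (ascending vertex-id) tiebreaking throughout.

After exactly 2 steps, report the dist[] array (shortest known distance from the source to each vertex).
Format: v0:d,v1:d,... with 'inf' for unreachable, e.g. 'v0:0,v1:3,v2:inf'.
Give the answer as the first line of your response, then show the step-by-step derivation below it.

v0:10,v1:inf,v2:25,v3:0,v4:17

step 1: dist = v0:10,v1:inf,v2:inf,v3:0,v4:inf
step 2: dist = v0:10,v1:inf,v2:25,v3:0,v4:17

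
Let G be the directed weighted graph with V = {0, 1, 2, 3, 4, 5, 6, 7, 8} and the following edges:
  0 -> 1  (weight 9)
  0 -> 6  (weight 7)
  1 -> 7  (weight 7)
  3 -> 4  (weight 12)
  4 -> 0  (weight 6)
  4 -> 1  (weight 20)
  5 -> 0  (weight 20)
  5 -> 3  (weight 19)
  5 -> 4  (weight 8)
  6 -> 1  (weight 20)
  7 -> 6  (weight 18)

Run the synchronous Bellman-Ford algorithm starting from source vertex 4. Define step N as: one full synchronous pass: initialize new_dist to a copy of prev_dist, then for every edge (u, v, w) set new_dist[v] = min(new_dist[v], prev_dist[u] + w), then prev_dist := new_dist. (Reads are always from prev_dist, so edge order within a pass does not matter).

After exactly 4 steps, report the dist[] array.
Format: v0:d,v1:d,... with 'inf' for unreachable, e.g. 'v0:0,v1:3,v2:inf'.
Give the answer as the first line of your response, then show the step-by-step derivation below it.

v0:6,v1:15,v2:inf,v3:inf,v4:0,v5:inf,v6:13,v7:22,v8:inf

step 1: dist = v0:6,v1:20,v2:inf,v3:inf,v4:0,v5:inf,v6:inf,v7:inf,v8:inf
step 2: dist = v0:6,v1:15,v2:inf,v3:inf,v4:0,v5:inf,v6:13,v7:27,v8:inf
step 3: dist = v0:6,v1:15,v2:inf,v3:inf,v4:0,v5:inf,v6:13,v7:22,v8:inf
step 4: dist = v0:6,v1:15,v2:inf,v3:inf,v4:0,v5:inf,v6:13,v7:22,v8:inf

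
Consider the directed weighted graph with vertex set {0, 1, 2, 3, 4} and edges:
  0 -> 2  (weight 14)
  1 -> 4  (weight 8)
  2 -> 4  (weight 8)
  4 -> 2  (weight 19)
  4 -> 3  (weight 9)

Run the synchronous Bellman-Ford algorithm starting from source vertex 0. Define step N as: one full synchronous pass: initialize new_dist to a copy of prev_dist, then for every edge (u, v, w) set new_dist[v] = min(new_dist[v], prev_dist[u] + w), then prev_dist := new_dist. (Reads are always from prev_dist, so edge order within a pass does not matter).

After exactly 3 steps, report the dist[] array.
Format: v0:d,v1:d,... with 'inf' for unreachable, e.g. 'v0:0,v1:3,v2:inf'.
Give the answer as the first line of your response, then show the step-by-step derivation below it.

v0:0,v1:inf,v2:14,v3:31,v4:22

step 1: dist = v0:0,v1:inf,v2:14,v3:inf,v4:inf
step 2: dist = v0:0,v1:inf,v2:14,v3:inf,v4:22
step 3: dist = v0:0,v1:inf,v2:14,v3:31,v4:22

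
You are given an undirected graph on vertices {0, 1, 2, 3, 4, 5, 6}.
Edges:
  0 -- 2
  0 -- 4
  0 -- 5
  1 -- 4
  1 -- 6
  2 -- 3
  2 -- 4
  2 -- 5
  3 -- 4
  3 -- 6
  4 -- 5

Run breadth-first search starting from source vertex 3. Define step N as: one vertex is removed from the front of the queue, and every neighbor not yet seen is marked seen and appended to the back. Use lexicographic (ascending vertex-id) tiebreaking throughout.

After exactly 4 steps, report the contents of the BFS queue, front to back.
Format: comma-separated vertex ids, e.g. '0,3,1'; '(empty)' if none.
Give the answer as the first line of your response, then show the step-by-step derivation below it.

0,5,1

step 1: dequeue 3; queue=[2,4,6]; order=3
step 2: dequeue 2; queue=[4,6,0,5]; order=3,2
step 3: dequeue 4; queue=[6,0,5,1]; order=3,2,4
step 4: dequeue 6; queue=[0,5,1]; order=3,2,4,6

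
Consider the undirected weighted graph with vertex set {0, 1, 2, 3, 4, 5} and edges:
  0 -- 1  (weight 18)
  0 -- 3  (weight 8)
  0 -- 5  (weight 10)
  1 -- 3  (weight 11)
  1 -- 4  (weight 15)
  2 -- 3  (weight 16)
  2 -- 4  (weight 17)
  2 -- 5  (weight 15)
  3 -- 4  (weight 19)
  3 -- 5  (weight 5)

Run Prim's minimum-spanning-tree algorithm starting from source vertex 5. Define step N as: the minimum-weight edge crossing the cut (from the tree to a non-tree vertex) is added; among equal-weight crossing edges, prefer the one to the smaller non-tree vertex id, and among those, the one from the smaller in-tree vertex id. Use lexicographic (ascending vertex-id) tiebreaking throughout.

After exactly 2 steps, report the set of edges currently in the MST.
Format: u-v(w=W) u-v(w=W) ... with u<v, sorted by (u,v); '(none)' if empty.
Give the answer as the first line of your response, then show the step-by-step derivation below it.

0-3(w=8) 3-5(w=5)

step 1: add edge 3-5 (w=5); MST = {3-5(w=5)}
step 2: add edge 0-3 (w=8); MST = {0-3(w=8) 3-5(w=5)}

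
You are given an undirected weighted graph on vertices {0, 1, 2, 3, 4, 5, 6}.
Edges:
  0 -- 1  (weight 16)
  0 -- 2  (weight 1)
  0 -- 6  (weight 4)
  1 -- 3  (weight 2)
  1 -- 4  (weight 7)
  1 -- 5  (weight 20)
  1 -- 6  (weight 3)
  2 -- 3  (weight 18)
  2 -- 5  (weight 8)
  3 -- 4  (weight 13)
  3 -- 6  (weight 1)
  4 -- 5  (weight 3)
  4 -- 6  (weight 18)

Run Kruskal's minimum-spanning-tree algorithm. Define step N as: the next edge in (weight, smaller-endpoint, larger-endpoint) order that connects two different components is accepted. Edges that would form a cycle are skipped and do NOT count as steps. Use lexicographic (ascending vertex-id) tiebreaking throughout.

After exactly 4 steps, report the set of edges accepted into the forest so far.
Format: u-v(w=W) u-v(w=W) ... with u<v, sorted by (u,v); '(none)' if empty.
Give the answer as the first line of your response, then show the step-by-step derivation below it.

0-2(w=1) 1-3(w=2) 3-6(w=1) 4-5(w=3)

step 1: add edge 0-2 (w=1); MST = {0-2(w=1)}
step 2: add edge 3-6 (w=1); MST = {0-2(w=1) 3-6(w=1)}
step 3: add edge 1-3 (w=2); MST = {0-2(w=1) 1-3(w=2) 3-6(w=1)}
step 4: add edge 4-5 (w=3); MST = {0-2(w=1) 1-3(w=2) 3-6(w=1) 4-5(w=3)}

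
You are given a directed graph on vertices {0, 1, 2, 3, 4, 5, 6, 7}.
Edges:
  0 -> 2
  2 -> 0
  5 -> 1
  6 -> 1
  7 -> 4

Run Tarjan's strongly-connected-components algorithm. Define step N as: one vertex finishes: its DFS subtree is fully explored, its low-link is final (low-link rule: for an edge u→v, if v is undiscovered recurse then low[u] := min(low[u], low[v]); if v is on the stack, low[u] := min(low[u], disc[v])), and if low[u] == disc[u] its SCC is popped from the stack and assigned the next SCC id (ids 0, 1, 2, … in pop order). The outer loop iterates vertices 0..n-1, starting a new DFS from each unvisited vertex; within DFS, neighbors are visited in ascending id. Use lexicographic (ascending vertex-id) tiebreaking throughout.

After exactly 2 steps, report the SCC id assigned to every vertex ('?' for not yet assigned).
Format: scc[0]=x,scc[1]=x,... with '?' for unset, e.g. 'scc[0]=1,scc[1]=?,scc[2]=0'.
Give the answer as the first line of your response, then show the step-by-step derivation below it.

scc[0]=0,scc[1]=?,scc[2]=0,scc[3]=?,scc[4]=?,scc[5]=?,scc[6]=?,scc[7]=?

step 1: low=(low[0]=0,low[1]=?,low[2]=0,low[3]=?,low[4]=?,low[5]=?,low[6]=?,low[7]=?); scc=(scc[0]=?,scc[1]=?,scc[2]=?,scc[3]=?,scc[4]=?,scc[5]=?,scc[6]=?,scc[7]=?)
step 2: low=(low[0]=0,low[1]=?,low[2]=0,low[3]=?,low[4]=?,low[5]=?,low[6]=?,low[7]=?); scc=(scc[0]=0,scc[1]=?,scc[2]=0,scc[3]=?,scc[4]=?,scc[5]=?,scc[6]=?,scc[7]=?)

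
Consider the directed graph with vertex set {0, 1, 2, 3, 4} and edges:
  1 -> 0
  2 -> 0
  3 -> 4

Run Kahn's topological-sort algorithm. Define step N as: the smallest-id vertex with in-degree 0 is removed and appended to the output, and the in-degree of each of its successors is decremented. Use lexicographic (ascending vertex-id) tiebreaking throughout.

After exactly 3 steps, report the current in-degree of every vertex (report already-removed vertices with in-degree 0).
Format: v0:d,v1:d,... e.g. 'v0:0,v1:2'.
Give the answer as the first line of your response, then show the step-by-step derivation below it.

v0:0,v1:0,v2:0,v3:0,v4:1

step 1: output 1; order=[1]; indeg=(1,0,0,0,1)
step 2: output 2; order=[1,2]; indeg=(0,0,0,0,1)
step 3: output 0; order=[1,2,0]; indeg=(0,0,0,0,1)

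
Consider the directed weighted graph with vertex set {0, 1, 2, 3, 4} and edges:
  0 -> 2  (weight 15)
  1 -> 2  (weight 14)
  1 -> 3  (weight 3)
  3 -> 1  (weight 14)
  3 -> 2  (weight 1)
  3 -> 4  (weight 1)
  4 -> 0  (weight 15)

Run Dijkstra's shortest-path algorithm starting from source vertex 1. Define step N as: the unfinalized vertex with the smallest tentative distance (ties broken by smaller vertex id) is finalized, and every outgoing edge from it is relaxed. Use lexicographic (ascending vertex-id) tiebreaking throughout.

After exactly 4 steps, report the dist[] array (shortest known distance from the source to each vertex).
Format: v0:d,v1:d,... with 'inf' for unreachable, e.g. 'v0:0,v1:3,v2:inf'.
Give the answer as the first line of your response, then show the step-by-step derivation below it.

v0:19,v1:0,v2:4,v3:3,v4:4

step 1: dist = v0:inf,v1:0,v2:14,v3:3,v4:inf
step 2: dist = v0:inf,v1:0,v2:4,v3:3,v4:4
step 3: dist = v0:inf,v1:0,v2:4,v3:3,v4:4
step 4: dist = v0:19,v1:0,v2:4,v3:3,v4:4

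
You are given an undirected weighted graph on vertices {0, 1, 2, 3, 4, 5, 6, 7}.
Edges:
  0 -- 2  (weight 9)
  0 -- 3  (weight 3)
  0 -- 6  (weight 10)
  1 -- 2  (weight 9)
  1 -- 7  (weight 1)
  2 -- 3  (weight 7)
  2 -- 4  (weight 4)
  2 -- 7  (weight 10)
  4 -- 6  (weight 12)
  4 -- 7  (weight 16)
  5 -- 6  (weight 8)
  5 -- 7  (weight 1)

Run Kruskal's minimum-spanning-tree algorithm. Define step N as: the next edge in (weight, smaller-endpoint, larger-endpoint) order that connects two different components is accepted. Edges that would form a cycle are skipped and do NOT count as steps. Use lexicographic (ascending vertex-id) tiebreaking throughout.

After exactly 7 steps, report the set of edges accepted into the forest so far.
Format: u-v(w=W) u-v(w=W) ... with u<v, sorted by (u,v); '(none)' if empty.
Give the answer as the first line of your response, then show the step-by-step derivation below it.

0-3(w=3) 1-2(w=9) 1-7(w=1) 2-3(w=7) 2-4(w=4) 5-6(w=8) 5-7(w=1)

step 1: add edge 1-7 (w=1); MST = {1-7(w=1)}
step 2: add edge 5-7 (w=1); MST = {1-7(w=1) 5-7(w=1)}
step 3: add edge 0-3 (w=3); MST = {0-3(w=3) 1-7(w=1) 5-7(w=1)}
step 4: add edge 2-4 (w=4); MST = {0-3(w=3) 1-7(w=1) 2-4(w=4) 5-7(w=1)}
step 5: add edge 2-3 (w=7); MST = {0-3(w=3) 1-7(w=1) 2-3(w=7) 2-4(w=4) 5-7(w=1)}
step 6: add edge 5-6 (w=8); MST = {0-3(w=3) 1-7(w=1) 2-3(w=7) 2-4(w=4) 5-6(w=8) 5-7(w=1)}
step 7: add edge 1-2 (w=9); MST = {0-3(w=3) 1-2(w=9) 1-7(w=1) 2-3(w=7) 2-4(w=4) 5-6(w=8) 5-7(w=1)}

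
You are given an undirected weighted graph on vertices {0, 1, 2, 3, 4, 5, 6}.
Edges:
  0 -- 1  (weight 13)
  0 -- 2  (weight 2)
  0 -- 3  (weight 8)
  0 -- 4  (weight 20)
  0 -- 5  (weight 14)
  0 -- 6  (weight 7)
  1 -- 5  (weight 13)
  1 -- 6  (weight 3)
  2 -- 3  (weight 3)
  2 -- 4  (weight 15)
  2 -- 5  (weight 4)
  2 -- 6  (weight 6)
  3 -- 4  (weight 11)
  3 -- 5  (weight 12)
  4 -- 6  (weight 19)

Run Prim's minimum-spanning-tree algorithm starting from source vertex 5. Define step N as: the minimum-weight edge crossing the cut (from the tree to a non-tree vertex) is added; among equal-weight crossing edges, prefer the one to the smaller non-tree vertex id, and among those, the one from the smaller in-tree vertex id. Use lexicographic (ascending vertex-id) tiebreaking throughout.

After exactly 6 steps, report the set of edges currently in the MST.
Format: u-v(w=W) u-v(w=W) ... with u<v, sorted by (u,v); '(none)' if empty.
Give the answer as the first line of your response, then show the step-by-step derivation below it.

0-2(w=2) 1-6(w=3) 2-3(w=3) 2-5(w=4) 2-6(w=6) 3-4(w=11)

step 1: add edge 2-5 (w=4); MST = {2-5(w=4)}
step 2: add edge 0-2 (w=2); MST = {0-2(w=2) 2-5(w=4)}
step 3: add edge 2-3 (w=3); MST = {0-2(w=2) 2-3(w=3) 2-5(w=4)}
step 4: add edge 2-6 (w=6); MST = {0-2(w=2) 2-3(w=3) 2-5(w=4) 2-6(w=6)}
step 5: add edge 1-6 (w=3); MST = {0-2(w=2) 1-6(w=3) 2-3(w=3) 2-5(w=4) 2-6(w=6)}
step 6: add edge 3-4 (w=11); MST = {0-2(w=2) 1-6(w=3) 2-3(w=3) 2-5(w=4) 2-6(w=6) 3-4(w=11)}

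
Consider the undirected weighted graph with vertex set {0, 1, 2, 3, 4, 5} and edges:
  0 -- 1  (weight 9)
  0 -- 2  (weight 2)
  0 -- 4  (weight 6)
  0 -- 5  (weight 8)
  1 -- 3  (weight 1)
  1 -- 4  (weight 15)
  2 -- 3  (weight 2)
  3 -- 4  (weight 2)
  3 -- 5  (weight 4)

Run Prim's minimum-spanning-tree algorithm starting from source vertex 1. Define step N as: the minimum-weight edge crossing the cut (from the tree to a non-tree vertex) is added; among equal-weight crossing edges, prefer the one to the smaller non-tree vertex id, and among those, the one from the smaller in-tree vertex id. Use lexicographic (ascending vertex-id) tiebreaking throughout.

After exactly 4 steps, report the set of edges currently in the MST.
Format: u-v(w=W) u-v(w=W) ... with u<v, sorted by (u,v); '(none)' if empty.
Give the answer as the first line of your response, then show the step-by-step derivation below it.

0-2(w=2) 1-3(w=1) 2-3(w=2) 3-4(w=2)

step 1: add edge 1-3 (w=1); MST = {1-3(w=1)}
step 2: add edge 2-3 (w=2); MST = {1-3(w=1) 2-3(w=2)}
step 3: add edge 0-2 (w=2); MST = {0-2(w=2) 1-3(w=1) 2-3(w=2)}
step 4: add edge 3-4 (w=2); MST = {0-2(w=2) 1-3(w=1) 2-3(w=2) 3-4(w=2)}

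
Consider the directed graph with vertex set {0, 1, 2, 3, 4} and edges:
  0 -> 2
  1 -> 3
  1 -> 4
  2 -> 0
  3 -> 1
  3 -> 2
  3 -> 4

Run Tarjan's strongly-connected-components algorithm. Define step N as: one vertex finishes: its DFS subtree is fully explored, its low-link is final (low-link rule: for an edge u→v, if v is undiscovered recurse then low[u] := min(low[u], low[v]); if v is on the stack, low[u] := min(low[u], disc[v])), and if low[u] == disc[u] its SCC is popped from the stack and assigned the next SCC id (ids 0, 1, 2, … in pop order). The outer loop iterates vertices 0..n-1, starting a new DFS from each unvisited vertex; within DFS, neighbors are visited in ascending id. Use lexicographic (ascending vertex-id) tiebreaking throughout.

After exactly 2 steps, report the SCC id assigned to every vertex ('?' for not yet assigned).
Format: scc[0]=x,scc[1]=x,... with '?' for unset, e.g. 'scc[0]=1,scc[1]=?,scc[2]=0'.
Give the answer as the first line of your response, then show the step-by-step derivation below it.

scc[0]=0,scc[1]=?,scc[2]=0,scc[3]=?,scc[4]=?

step 1: low=(low[0]=0,low[1]=?,low[2]=0,low[3]=?,low[4]=?); scc=(scc[0]=?,scc[1]=?,scc[2]=?,scc[3]=?,scc[4]=?)
step 2: low=(low[0]=0,low[1]=?,low[2]=0,low[3]=?,low[4]=?); scc=(scc[0]=0,scc[1]=?,scc[2]=0,scc[3]=?,scc[4]=?)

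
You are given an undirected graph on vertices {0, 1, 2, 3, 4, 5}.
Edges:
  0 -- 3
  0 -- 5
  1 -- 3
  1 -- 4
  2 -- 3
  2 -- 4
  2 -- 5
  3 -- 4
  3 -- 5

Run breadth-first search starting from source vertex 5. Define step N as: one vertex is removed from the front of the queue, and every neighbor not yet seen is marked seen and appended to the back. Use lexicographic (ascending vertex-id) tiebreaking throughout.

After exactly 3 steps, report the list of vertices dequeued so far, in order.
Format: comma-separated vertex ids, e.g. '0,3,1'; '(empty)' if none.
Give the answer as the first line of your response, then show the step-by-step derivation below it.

5,0,2

step 1: dequeue 5; queue=[0,2,3]; order=5
step 2: dequeue 0; queue=[2,3]; order=5,0
step 3: dequeue 2; queue=[3,4]; order=5,0,2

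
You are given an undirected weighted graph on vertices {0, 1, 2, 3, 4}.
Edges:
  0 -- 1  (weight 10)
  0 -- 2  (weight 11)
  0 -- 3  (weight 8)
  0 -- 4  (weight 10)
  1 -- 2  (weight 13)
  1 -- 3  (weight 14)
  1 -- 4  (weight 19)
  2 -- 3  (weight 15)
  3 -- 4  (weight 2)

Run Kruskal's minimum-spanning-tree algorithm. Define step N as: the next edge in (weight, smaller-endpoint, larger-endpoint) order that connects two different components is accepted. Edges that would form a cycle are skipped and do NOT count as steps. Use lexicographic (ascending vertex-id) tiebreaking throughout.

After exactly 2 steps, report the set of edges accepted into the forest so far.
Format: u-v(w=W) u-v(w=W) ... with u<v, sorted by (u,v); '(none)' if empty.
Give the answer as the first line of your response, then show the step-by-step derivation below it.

0-3(w=8) 3-4(w=2)

step 1: add edge 3-4 (w=2); MST = {3-4(w=2)}
step 2: add edge 0-3 (w=8); MST = {0-3(w=8) 3-4(w=2)}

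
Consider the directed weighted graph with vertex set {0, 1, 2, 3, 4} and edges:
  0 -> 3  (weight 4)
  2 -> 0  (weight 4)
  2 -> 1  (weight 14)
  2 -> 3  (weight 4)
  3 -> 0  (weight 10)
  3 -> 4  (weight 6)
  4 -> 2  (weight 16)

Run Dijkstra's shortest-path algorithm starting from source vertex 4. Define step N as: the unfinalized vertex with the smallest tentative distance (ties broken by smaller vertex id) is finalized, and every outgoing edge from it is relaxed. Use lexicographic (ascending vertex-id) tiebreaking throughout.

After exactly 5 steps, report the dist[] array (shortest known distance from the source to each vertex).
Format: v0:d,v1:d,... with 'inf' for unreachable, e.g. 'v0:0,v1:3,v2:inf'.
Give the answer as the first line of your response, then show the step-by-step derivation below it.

v0:20,v1:30,v2:16,v3:20,v4:0

step 1: dist = v0:inf,v1:inf,v2:16,v3:inf,v4:0
step 2: dist = v0:20,v1:30,v2:16,v3:20,v4:0
step 3: dist = v0:20,v1:30,v2:16,v3:20,v4:0
step 4: dist = v0:20,v1:30,v2:16,v3:20,v4:0
step 5: dist = v0:20,v1:30,v2:16,v3:20,v4:0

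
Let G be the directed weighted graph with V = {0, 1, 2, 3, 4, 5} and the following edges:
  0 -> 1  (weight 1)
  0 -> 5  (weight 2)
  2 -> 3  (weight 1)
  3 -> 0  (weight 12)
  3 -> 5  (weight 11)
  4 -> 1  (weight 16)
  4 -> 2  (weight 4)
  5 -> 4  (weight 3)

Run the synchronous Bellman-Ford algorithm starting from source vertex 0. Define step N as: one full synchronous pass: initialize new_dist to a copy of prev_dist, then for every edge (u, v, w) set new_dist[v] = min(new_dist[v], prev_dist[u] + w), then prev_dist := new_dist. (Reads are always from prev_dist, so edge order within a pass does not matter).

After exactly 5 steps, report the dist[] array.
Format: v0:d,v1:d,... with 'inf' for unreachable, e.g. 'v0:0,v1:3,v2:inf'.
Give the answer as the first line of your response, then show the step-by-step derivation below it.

v0:0,v1:1,v2:9,v3:10,v4:5,v5:2

step 1: dist = v0:0,v1:1,v2:inf,v3:inf,v4:inf,v5:2
step 2: dist = v0:0,v1:1,v2:inf,v3:inf,v4:5,v5:2
step 3: dist = v0:0,v1:1,v2:9,v3:inf,v4:5,v5:2
step 4: dist = v0:0,v1:1,v2:9,v3:10,v4:5,v5:2
step 5: dist = v0:0,v1:1,v2:9,v3:10,v4:5,v5:2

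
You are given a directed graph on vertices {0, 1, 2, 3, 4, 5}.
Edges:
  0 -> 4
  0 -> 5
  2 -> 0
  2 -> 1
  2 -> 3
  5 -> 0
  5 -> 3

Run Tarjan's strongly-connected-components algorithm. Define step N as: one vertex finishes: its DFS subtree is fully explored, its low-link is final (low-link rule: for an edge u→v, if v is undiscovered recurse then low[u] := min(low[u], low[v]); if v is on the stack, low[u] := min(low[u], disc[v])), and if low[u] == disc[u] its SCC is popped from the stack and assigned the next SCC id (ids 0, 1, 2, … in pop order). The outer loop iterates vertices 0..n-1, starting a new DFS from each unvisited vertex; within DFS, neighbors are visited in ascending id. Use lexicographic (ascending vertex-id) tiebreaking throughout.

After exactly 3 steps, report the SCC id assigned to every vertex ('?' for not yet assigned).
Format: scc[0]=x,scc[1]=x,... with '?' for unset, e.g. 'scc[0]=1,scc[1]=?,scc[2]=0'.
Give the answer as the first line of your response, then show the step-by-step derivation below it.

scc[0]=?,scc[1]=?,scc[2]=?,scc[3]=1,scc[4]=0,scc[5]=?

step 1: low=(low[0]=0,low[1]=?,low[2]=?,low[3]=?,low[4]=1,low[5]=?); scc=(scc[0]=?,scc[1]=?,scc[2]=?,scc[3]=?,scc[4]=0,scc[5]=?)
step 2: low=(low[0]=0,low[1]=?,low[2]=?,low[3]=3,low[4]=1,low[5]=0); scc=(scc[0]=?,scc[1]=?,scc[2]=?,scc[3]=1,scc[4]=0,scc[5]=?)
step 3: low=(low[0]=0,low[1]=?,low[2]=?,low[3]=3,low[4]=1,low[5]=0); scc=(scc[0]=?,scc[1]=?,scc[2]=?,scc[3]=1,scc[4]=0,scc[5]=?)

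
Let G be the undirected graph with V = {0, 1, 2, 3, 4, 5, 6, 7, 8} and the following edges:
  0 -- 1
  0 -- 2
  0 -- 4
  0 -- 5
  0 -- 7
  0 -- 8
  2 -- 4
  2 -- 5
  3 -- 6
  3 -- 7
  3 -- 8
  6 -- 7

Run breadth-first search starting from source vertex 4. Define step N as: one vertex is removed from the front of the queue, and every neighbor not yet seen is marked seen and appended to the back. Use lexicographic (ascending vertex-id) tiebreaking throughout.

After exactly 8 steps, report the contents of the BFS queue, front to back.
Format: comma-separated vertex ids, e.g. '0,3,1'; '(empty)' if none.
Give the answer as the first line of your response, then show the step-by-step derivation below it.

6

step 1: dequeue 4; queue=[0,2]; order=4
step 2: dequeue 0; queue=[2,1,5,7,8]; order=4,0
step 3: dequeue 2; queue=[1,5,7,8]; order=4,0,2
step 4: dequeue 1; queue=[5,7,8]; order=4,0,2,1
step 5: dequeue 5; queue=[7,8]; order=4,0,2,1,5
step 6: dequeue 7; queue=[8,3,6]; order=4,0,2,1,5,7
step 7: dequeue 8; queue=[3,6]; order=4,0,2,1,5,7,8
step 8: dequeue 3; queue=[6]; order=4,0,2,1,5,7,8,3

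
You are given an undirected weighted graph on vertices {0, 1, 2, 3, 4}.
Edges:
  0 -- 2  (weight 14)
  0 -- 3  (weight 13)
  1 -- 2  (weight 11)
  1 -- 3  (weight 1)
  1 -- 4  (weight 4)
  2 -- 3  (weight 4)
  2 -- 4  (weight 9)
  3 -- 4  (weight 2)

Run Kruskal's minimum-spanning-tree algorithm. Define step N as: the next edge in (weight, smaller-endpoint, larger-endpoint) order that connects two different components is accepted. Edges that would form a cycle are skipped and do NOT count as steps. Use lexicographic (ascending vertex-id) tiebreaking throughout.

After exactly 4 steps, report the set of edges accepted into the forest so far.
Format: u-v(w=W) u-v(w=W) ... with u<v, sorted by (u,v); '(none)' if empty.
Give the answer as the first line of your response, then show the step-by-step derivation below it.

0-3(w=13) 1-3(w=1) 2-3(w=4) 3-4(w=2)

step 1: add edge 1-3 (w=1); MST = {1-3(w=1)}
step 2: add edge 3-4 (w=2); MST = {1-3(w=1) 3-4(w=2)}
step 3: add edge 2-3 (w=4); MST = {1-3(w=1) 2-3(w=4) 3-4(w=2)}
step 4: add edge 0-3 (w=13); MST = {0-3(w=13) 1-3(w=1) 2-3(w=4) 3-4(w=2)}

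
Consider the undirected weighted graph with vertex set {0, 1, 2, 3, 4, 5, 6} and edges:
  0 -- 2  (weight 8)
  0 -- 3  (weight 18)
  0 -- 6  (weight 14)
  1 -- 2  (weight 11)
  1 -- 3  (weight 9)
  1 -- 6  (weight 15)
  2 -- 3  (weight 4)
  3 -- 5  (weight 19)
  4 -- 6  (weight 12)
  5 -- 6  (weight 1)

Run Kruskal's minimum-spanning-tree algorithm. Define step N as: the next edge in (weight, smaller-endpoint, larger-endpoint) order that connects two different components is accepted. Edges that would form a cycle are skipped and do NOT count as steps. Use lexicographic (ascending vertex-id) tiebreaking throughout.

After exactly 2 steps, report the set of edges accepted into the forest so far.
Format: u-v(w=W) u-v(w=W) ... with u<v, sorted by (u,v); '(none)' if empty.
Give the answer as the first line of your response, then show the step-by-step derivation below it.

2-3(w=4) 5-6(w=1)

step 1: add edge 5-6 (w=1); MST = {5-6(w=1)}
step 2: add edge 2-3 (w=4); MST = {2-3(w=4) 5-6(w=1)}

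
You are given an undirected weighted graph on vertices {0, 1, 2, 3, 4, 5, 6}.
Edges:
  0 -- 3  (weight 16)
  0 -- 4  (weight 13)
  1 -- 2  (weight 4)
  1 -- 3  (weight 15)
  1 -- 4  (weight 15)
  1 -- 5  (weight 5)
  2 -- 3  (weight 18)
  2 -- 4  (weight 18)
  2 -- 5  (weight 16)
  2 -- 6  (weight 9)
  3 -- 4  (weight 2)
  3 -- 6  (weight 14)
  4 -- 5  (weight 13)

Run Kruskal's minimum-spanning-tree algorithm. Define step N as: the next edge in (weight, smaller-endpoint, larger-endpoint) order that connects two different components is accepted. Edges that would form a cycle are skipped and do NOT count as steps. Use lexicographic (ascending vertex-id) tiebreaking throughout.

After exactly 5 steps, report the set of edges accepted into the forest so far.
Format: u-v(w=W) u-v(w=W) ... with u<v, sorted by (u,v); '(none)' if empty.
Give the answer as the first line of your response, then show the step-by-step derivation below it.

0-4(w=13) 1-2(w=4) 1-5(w=5) 2-6(w=9) 3-4(w=2)

step 1: add edge 3-4 (w=2); MST = {3-4(w=2)}
step 2: add edge 1-2 (w=4); MST = {1-2(w=4) 3-4(w=2)}
step 3: add edge 1-5 (w=5); MST = {1-2(w=4) 1-5(w=5) 3-4(w=2)}
step 4: add edge 2-6 (w=9); MST = {1-2(w=4) 1-5(w=5) 2-6(w=9) 3-4(w=2)}
step 5: add edge 0-4 (w=13); MST = {0-4(w=13) 1-2(w=4) 1-5(w=5) 2-6(w=9) 3-4(w=2)}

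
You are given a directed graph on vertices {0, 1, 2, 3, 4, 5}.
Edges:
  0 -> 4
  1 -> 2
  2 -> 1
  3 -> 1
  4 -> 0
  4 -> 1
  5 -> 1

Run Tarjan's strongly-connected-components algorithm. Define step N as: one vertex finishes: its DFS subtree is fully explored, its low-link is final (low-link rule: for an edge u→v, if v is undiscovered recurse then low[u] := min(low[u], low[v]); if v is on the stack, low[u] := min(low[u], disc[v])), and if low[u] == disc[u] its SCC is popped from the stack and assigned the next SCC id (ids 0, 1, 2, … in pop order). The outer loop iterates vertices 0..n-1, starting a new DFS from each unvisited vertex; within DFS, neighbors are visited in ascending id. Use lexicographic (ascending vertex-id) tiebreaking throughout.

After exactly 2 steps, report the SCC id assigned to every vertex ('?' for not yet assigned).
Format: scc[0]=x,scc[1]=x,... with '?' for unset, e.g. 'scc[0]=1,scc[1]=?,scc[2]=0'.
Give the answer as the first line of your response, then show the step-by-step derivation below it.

scc[0]=?,scc[1]=0,scc[2]=0,scc[3]=?,scc[4]=?,scc[5]=?

step 1: low=(low[0]=0,low[1]=2,low[2]=2,low[3]=?,low[4]=0,low[5]=?); scc=(scc[0]=?,scc[1]=?,scc[2]=?,scc[3]=?,scc[4]=?,scc[5]=?)
step 2: low=(low[0]=0,low[1]=2,low[2]=2,low[3]=?,low[4]=0,low[5]=?); scc=(scc[0]=?,scc[1]=0,scc[2]=0,scc[3]=?,scc[4]=?,scc[5]=?)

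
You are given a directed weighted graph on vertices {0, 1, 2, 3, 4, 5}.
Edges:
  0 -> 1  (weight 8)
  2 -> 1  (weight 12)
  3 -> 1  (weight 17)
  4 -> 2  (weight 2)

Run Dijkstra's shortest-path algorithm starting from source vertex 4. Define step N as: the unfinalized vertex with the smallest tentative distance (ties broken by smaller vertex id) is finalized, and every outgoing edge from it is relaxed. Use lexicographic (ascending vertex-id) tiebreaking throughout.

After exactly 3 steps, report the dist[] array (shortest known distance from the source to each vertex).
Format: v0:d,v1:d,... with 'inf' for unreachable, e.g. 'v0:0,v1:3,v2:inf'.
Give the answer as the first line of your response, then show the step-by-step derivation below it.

v0:inf,v1:14,v2:2,v3:inf,v4:0,v5:inf

step 1: dist = v0:inf,v1:inf,v2:2,v3:inf,v4:0,v5:inf
step 2: dist = v0:inf,v1:14,v2:2,v3:inf,v4:0,v5:inf
step 3: dist = v0:inf,v1:14,v2:2,v3:inf,v4:0,v5:inf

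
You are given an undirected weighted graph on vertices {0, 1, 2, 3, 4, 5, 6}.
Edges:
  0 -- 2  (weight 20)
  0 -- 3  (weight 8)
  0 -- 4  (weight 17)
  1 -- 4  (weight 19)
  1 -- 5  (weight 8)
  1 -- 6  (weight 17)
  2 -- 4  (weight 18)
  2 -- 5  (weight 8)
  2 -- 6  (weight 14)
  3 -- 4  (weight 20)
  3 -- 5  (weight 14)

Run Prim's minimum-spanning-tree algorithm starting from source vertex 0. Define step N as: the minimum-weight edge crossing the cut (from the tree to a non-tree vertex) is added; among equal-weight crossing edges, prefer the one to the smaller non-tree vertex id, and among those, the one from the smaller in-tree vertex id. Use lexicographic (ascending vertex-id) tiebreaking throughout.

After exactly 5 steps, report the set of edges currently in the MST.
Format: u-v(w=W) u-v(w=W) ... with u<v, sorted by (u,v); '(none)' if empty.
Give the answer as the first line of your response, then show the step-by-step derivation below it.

0-3(w=8) 1-5(w=8) 2-5(w=8) 2-6(w=14) 3-5(w=14)

step 1: add edge 0-3 (w=8); MST = {0-3(w=8)}
step 2: add edge 3-5 (w=14); MST = {0-3(w=8) 3-5(w=14)}
step 3: add edge 1-5 (w=8); MST = {0-3(w=8) 1-5(w=8) 3-5(w=14)}
step 4: add edge 2-5 (w=8); MST = {0-3(w=8) 1-5(w=8) 2-5(w=8) 3-5(w=14)}
step 5: add edge 2-6 (w=14); MST = {0-3(w=8) 1-5(w=8) 2-5(w=8) 2-6(w=14) 3-5(w=14)}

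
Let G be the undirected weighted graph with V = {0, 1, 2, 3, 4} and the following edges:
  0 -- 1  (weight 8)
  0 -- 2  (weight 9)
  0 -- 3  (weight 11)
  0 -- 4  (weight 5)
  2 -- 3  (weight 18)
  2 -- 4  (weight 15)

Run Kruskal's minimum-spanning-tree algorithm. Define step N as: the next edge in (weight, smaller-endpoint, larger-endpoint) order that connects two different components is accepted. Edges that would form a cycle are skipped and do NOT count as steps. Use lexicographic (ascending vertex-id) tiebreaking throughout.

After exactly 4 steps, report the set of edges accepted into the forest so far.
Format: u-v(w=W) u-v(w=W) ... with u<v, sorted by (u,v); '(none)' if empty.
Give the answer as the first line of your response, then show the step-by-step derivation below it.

0-1(w=8) 0-2(w=9) 0-3(w=11) 0-4(w=5)

step 1: add edge 0-4 (w=5); MST = {0-4(w=5)}
step 2: add edge 0-1 (w=8); MST = {0-1(w=8) 0-4(w=5)}
step 3: add edge 0-2 (w=9); MST = {0-1(w=8) 0-2(w=9) 0-4(w=5)}
step 4: add edge 0-3 (w=11); MST = {0-1(w=8) 0-2(w=9) 0-3(w=11) 0-4(w=5)}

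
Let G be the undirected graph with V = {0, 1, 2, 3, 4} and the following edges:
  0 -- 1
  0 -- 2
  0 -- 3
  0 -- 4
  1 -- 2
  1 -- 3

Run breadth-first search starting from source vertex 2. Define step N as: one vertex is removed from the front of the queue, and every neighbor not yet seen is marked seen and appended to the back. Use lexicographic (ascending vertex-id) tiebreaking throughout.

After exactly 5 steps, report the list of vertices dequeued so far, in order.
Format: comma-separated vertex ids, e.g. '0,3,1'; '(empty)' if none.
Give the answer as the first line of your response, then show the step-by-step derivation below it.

2,0,1,3,4

step 1: dequeue 2; queue=[0,1]; order=2
step 2: dequeue 0; queue=[1,3,4]; order=2,0
step 3: dequeue 1; queue=[3,4]; order=2,0,1
step 4: dequeue 3; queue=[4]; order=2,0,1,3
step 5: dequeue 4; queue=[(empty)]; order=2,0,1,3,4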